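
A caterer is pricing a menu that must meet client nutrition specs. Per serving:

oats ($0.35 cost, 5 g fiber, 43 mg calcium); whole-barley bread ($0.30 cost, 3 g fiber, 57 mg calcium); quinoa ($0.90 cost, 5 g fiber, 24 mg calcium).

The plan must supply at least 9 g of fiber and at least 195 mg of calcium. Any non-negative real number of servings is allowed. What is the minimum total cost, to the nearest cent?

$1.03

An LP optimum is at a vertex; with two nutrient constraints at most two foods are used. Check each candidate.
oats only: max(9/5, 195/43) = 4.535 servings → $1.59.
whole-barley bread only: max(9/3, 195/57) = 3.421 servings → $1.03.
quinoa only: max(9/5, 195/24) = 8.125 servings → $7.31.
oats + whole-barley bread: the both-tight solution has a negative serving — not a feasible corner.
oats + quinoa: the both-tight solution has a negative serving — not a feasible corner.
whole-barley bread + quinoa: intersection lies outside the first quadrant.
Cheapest feasible corner: $1.03.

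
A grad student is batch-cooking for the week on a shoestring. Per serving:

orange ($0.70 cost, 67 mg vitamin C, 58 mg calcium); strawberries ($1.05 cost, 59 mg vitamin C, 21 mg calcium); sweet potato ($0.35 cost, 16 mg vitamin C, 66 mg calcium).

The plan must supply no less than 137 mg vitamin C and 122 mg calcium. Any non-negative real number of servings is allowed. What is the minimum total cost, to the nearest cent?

$1.44

A basic optimal solution has at most two foods positive. Try each food alone and each pair with both targets met exactly.
orange only: max(137/67, 122/58) = 2.103 servings → $1.47.
strawberries only: max(137/59, 122/21) = 5.81 servings → $6.10.
sweet potato only: max(137/16, 122/66) = 8.562 servings → $3.00.
orange + strawberries: intersection lies outside the first quadrant.
orange + sweet potato with both tight: 2.029 servings and 0.06525 servings → $1.44.
strawberries + sweet potato with both tight: 1.993 servings and 1.214 servings → $2.52.
Cheapest feasible corner: $1.44.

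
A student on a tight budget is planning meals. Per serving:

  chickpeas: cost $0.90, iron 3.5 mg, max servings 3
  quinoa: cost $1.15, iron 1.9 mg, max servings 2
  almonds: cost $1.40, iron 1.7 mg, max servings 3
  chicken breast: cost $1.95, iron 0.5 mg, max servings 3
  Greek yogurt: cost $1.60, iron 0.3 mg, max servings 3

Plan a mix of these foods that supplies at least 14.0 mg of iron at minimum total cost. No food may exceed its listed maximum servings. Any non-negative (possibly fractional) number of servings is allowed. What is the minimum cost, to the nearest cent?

$4.82

Cost per mg of iron: chickpeas $0.2571, quinoa $0.6053, almonds $0.8235, chicken breast $3.9000, Greek yogurt $5.3333.
Take 3 servings of chickpeas: +10.5 mg iron for $2.70 (total $2.70, still need 3.5 mg).
Take 1.842 servings of quinoa: +3.5 mg iron for $2.12 (total $4.82, still need 0.0 mg).
Greedy by cheapest-per-mg is optimal for a single linear constraint, so the minimum cost is $4.82.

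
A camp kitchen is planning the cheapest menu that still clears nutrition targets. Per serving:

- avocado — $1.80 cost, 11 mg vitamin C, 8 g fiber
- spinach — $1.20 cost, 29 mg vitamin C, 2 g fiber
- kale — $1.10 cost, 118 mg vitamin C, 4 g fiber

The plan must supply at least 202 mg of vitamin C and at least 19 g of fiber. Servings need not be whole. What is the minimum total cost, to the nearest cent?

The cheapest plan sits at a corner of the feasible region — with two constraints it uses at most two foods.
avocado only: max(202/11, 19/8) = 18.36 servings → $33.05.
spinach only: max(202/29, 19/2) = 9.5 servings → $11.40.
kale only: max(202/118, 19/4) = 4.75 servings → $5.22.
avocado + spinach with both tight: 0.7 servings and 6.7 servings → $9.30.
avocado + kale with both tight: 1.593 servings and 1.563 servings → $4.59.
spinach + kale with both targets exact would need a negative amount; discard.
So the least-cost plan costs $4.59.

$4.59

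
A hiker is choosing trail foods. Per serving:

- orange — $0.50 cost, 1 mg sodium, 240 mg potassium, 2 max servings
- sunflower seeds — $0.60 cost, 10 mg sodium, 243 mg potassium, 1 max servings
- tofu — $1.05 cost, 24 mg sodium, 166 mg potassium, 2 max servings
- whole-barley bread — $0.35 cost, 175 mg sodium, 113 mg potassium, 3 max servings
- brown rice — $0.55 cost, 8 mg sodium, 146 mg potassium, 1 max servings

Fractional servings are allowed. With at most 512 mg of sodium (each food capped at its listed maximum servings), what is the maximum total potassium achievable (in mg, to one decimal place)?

Potassium per mg sodium: orange 240, sunflower seeds 24.3, brown rice 18.25, tofu 6.917, whole-barley bread 0.6457.
Take 2 servings of orange: uses 2 mg sodium, +480.0 mg potassium (running total 480.0 mg).
Take 1 serving of sunflower seeds: uses 10 mg sodium, +243.0 mg potassium (running total 723.0 mg).
Take 1 serving of brown rice: uses 8 mg sodium, +146.0 mg potassium (running total 869.0 mg).
Take 2 servings of tofu: uses 48 mg sodium, +332.0 mg potassium (running total 1201.0 mg).
Take 2.537 servings of whole-barley bread: uses 444 mg sodium, +286.7 mg potassium (running total 1487.7 mg).
Greedy by best ratio exhausts the sodium allowance optimally: 1487.7 mg.

1487.7 mg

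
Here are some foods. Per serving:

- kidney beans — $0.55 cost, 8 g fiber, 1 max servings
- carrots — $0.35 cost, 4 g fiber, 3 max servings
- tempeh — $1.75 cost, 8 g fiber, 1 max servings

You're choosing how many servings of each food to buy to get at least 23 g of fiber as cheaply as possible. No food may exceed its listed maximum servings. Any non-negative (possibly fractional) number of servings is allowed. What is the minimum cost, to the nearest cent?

$2.26

Cost per g of fiber: kidney beans $0.0688, carrots $0.0875, tempeh $0.2188.
Take 1 serving of kidney beans: +8.0 g fiber for $0.55 (total $0.55, still need 15.0 g).
Take 3 servings of carrots: +12.0 g fiber for $1.05 (total $1.60, still need 3.0 g).
Take 0.375 servings of tempeh: +3.0 g fiber for $0.66 (total $2.26, still need 0.0 g).
Greedy by cheapest-per-g is optimal for a single linear constraint, so the minimum cost is $2.26.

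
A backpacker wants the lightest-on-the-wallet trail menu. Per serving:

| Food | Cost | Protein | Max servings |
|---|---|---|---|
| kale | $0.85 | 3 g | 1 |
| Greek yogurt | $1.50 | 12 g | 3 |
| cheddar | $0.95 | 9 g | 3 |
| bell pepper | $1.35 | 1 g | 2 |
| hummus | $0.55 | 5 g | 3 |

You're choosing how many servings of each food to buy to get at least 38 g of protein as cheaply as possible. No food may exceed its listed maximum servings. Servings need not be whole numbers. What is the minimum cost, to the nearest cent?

Cost per g of protein: cheddar $0.1056, hummus $0.1100, Greek yogurt $0.1250, kale $0.2833, bell pepper $1.3500.
Take 3 servings of cheddar: +27.0 g protein for $2.85 (total $2.85, still need 11.0 g).
Take 2.2 servings of hummus: +11.0 g protein for $1.21 (total $4.06, still need 0.0 g).
Greedy by cheapest-per-g is optimal for a single linear constraint, so the minimum cost is $4.06.

$4.06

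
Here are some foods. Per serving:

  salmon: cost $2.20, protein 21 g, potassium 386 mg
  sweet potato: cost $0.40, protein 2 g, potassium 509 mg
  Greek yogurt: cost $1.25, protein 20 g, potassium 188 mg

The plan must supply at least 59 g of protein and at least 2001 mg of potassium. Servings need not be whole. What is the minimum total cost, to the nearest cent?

Check every corner: each single food scaled to meet both minima, and each pair solved so both constraints bind.
salmon only: max(59/21, 2001/386) = 5.184 servings → $11.40.
sweet potato only: max(59/2, 2001/509) = 29.5 servings → $11.80.
Greek yogurt only: max(59/20, 2001/188) = 10.64 servings → $13.30.
salmon + sweet potato with both tight: 2.625 servings and 1.941 servings → $6.55.
salmon + Greek yogurt with both targets exact would need a negative amount; discard.
sweet potato + Greek yogurt with both tight: 2.951 servings and 2.655 servings → $4.50.
So the least-cost plan costs $4.50.

$4.50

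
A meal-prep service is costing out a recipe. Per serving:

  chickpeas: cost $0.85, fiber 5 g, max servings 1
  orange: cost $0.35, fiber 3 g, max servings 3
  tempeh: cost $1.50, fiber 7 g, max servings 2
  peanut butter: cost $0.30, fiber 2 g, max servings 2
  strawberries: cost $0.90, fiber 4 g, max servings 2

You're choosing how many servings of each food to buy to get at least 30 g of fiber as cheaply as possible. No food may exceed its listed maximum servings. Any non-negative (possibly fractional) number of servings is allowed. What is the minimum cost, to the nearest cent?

$5.07

Cost per g of fiber: orange $0.1167, peanut butter $0.1500, chickpeas $0.1700, tempeh $0.2143, strawberries $0.2250.
Take 3 servings of orange: +9.0 g fiber for $1.05 (total $1.05, still need 21.0 g).
Take 2 servings of peanut butter: +4.0 g fiber for $0.60 (total $1.65, still need 17.0 g).
Take 1 serving of chickpeas: +5.0 g fiber for $0.85 (total $2.50, still need 12.0 g).
Take 1.714 servings of tempeh: +12.0 g fiber for $2.57 (total $5.07, still need 0.0 g).
Filling from the cheapest source first is optimal under one linear minimum: $5.07.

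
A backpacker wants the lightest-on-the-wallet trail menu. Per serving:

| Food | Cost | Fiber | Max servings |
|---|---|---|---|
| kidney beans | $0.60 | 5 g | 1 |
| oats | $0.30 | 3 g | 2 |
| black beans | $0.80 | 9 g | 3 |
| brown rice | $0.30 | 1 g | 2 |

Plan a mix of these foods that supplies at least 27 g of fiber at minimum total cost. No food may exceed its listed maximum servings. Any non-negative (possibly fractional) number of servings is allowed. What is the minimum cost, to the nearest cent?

Cost per g of fiber: black beans $0.0889, oats $0.1000, kidney beans $0.1200, brown rice $0.3000.
Take 3 servings of black beans: +27.0 g fiber for $2.40 (total $2.40, still need 0.0 g).
Filling from the cheapest source first is optimal under one linear minimum: $2.40.

$2.40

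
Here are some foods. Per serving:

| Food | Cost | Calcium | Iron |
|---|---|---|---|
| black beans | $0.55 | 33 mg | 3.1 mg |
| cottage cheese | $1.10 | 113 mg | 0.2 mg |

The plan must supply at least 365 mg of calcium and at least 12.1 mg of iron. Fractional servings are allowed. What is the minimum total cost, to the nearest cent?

At the optimum either one food covers both requirements or two foods hit both targets exactly; no other combination can be cheaper.
black beans only: max(365/33, 12.1/3.1) = 11.06 servings → $6.08.
cottage cheese only: max(365/113, 12.1/0.2) = 60.5 servings → $66.55.
black beans + cottage cheese with both tight: 3.766 servings and 2.13 servings → $4.41.
The minimum over all feasible corners is $4.41.

$4.41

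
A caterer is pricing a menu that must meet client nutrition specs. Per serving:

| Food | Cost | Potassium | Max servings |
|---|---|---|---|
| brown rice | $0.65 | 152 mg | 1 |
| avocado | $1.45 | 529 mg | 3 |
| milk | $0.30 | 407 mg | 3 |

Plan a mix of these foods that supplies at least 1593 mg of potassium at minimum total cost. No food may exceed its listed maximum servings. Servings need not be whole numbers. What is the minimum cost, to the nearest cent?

Cost per mg of potassium: milk $0.0007, avocado $0.0027, brown rice $0.0043.
Take 3 servings of milk: +1221.0 mg potassium for $0.90 (total $0.90, still need 372.0 mg).
Take 0.7032 servings of avocado: +372.0 mg potassium for $1.02 (total $1.92, still need 0.0 mg).
Filling from the cheapest source first is optimal under one linear minimum: $1.92.

$1.92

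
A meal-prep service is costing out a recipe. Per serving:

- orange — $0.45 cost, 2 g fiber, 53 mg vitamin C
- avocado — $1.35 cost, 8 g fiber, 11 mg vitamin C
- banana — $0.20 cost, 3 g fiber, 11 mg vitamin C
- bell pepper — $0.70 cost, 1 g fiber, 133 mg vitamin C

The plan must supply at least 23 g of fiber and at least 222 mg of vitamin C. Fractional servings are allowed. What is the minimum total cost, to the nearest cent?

$2.21

Compare the cost at each extreme point of the feasible region.
orange only: max(23/2, 222/53) = 11.5 servings → $5.17.
avocado only: max(23/8, 222/11) = 20.18 servings → $27.25.
banana only: max(23/3, 222/11) = 20.18 servings → $4.04.
bell pepper only: max(23/1, 222/133) = 23 servings → $16.10.
orange + avocado with both tight: 3.789 servings and 1.928 servings → $4.31.
orange + banana with both tight: 3.015 servings and 5.657 servings → $2.49.
orange + bell pepper: the both-tight solution has a negative serving — not a feasible corner.
avocado + banana with both targets exact would need a negative amount; discard.
avocado + bell pepper with both tight: 2.694 servings and 1.446 servings → $4.65.
banana + bell pepper with both tight: 7.312 servings and 1.064 servings → $2.21.
The minimum over all feasible corners is $2.21.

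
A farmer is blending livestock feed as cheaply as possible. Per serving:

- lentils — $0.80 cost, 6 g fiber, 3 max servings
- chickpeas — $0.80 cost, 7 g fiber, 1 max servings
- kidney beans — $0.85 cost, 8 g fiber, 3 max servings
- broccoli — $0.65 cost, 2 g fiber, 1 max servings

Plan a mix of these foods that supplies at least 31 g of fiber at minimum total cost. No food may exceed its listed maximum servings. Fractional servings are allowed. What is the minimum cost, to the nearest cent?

Cost per g of fiber: kidney beans $0.1062, chickpeas $0.1143, lentils $0.1333, broccoli $0.3250.
Take 3 servings of kidney beans: +24.0 g fiber for $2.55 (total $2.55, still need 7.0 g).
Take 1 serving of chickpeas: +7.0 g fiber for $0.80 (total $3.35, still need 0.0 g).
Greedy by cheapest-per-g is optimal for a single linear constraint, so the minimum cost is $3.35.

$3.35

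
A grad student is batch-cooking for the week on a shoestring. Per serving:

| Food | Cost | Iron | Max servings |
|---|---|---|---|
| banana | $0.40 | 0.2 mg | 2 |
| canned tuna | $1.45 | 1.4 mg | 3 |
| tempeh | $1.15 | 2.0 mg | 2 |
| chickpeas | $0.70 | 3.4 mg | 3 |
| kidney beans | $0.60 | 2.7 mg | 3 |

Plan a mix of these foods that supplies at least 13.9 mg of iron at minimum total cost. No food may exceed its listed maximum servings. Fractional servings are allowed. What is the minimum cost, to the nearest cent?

$2.92

Cost per mg of iron: chickpeas $0.2059, kidney beans $0.2222, tempeh $0.5750, canned tuna $1.0357, banana $2.0000.
Take 3 servings of chickpeas: +10.2 mg iron for $2.10 (total $2.10, still need 3.7 mg).
Take 1.37 servings of kidney beans: +3.7 mg iron for $0.82 (total $2.92, still need 0.0 mg).
Filling from the cheapest source first is optimal under one linear minimum: $2.92.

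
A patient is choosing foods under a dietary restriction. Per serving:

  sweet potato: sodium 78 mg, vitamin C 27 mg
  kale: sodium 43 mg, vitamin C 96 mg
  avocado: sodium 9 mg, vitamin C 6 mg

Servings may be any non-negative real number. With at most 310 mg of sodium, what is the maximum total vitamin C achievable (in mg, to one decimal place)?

Vitamin C per mg sodium: kale 2.233, avocado 0.6667, sweet potato 0.3462.
With no serving limits, spend the whole sodium allowance on kale: 310 mg / 43 mg × 96 mg = 692.1 mg.

692.1 mg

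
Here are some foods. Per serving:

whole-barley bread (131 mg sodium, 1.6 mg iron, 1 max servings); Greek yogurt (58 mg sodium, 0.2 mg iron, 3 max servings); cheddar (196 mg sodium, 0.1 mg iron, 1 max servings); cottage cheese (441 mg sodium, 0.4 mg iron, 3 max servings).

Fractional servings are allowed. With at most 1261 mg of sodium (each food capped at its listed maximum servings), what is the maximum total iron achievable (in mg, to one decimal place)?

Iron per mg sodium: whole-barley bread 0.01221, Greek yogurt 0.003448, cottage cheese 0.000907, cheddar 0.0005102.
Take 1 serving of whole-barley bread: uses 131 mg sodium, +1.6 mg iron (running total 1.6 mg).
Take 3 servings of Greek yogurt: uses 174 mg sodium, +0.6 mg iron (running total 2.2 mg).
Take 2.168 servings of cottage cheese: uses 956 mg sodium, +0.9 mg iron (running total 3.1 mg).
Filling greedily by iron-per-mg sodium is optimal for one linear limit, giving 3.1 mg.

3.1 mg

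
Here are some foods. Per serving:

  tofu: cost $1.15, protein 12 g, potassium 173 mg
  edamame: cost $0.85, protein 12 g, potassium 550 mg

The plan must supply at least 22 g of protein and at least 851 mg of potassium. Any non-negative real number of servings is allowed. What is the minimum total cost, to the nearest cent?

For a min-cost LP with two ≥-constraints, a basic feasible solution has at most two positive variables.
tofu only: max(22/12, 851/173) = 4.919 servings → $5.66.
edamame only: max(22/12, 851/550) = 1.833 servings → $1.56.
tofu + edamame with both tight: 0.4173 servings and 1.416 servings → $1.68.
The minimum over all feasible corners is $1.56.

$1.56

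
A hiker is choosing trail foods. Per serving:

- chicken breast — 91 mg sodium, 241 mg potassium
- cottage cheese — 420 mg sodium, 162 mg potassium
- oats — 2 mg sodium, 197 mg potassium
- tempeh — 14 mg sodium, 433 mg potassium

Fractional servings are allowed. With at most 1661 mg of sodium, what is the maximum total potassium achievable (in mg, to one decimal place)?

Potassium per mg sodium: oats 98.5, tempeh 30.93, chicken breast 2.648, cottage cheese 0.3857.
With no serving limits, spend the whole sodium allowance on oats: 1661 mg / 2 mg × 197 mg = 163608.5 mg.

163608.5 mg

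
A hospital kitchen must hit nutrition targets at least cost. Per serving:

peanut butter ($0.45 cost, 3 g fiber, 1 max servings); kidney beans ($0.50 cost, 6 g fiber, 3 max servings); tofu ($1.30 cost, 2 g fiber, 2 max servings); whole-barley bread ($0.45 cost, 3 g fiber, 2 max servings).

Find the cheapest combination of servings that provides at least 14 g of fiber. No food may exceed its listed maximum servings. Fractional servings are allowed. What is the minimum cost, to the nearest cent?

$1.17

Cost per g of fiber: kidney beans $0.0833, peanut butter $0.1500, whole-barley bread $0.1500, tofu $0.6500.
Take 2.333 servings of kidney beans: +14.0 g fiber for $1.17 (total $1.17, still need 0.0 g).
Greedy by cheapest-per-g is optimal for a single linear constraint, so the minimum cost is $1.17.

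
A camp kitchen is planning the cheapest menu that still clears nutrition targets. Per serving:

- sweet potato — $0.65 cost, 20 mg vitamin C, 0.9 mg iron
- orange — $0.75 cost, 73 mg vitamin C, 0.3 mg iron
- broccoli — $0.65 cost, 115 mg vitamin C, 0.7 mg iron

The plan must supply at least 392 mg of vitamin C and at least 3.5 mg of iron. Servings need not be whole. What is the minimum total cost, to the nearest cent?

$2.98

At the optimum either one food covers both requirements or two foods hit both targets exactly; no other combination can be cheaper.
sweet potato only: max(392/20, 3.5/0.9) = 19.6 servings → $12.74.
orange only: max(392/73, 3.5/0.3) = 11.67 servings → $8.75.
broccoli only: max(392/115, 3.5/0.7) = 5 servings → $3.25.
sweet potato + orange with both tight: 2.31 servings and 4.737 servings → $5.05.
sweet potato + broccoli with both tight: 1.431 servings and 3.16 servings → $2.98.
orange + broccoli: the both-tight solution has a negative serving — not a feasible corner.
So the least-cost plan costs $2.98.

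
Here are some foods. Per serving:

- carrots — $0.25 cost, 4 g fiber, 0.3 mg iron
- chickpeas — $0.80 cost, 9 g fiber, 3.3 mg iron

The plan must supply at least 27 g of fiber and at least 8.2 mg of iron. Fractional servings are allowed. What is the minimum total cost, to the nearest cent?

carrots only: max(27/4, 8.2/0.3) = 27.33 servings → $6.83.
chickpeas only: max(27/9, 8.2/3.3) = 3 servings → $2.40.
carrots + chickpeas with both tight: 1.457 servings and 2.352 servings → $2.25.
Cheapest feasible corner: $2.25.

$2.25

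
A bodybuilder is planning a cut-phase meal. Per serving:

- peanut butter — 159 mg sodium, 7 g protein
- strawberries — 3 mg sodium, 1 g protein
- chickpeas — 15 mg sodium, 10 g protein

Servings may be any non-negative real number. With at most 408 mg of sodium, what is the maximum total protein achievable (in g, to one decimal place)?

Protein per mg sodium: chickpeas 0.6667, strawberries 0.3333, peanut butter 0.04403.
With no serving limits, spend the whole sodium allowance on chickpeas: 408 mg / 15 mg × 10 g = 272.0 g.

272.0 g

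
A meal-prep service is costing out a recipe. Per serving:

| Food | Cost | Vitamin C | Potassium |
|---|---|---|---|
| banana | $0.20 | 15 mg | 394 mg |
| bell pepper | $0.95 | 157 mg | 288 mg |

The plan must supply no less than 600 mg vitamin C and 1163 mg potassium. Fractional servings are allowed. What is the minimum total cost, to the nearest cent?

$3.65

This is a tiny linear program; its minimum lies at a vertex of the feasible set. List the vertices and price them.
banana only: max(600/15, 1163/394) = 40 servings → $8.00.
bell pepper only: max(600/157, 1163/288) = 4.038 servings → $3.84.
banana + bell pepper with both tight: 0.1702 servings and 3.805 servings → $3.65.
The minimum over all feasible corners is $3.65.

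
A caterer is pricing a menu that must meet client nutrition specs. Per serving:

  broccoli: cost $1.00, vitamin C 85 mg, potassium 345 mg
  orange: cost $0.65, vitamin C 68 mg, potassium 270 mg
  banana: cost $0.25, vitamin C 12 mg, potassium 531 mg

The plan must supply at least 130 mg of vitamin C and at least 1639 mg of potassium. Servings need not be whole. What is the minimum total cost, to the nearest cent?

broccoli only: max(130/85, 1639/345) = 4.751 servings → $4.75.
orange only: max(130/68, 1639/270) = 6.07 servings → $3.95.
banana only: max(130/12, 1639/531) = 10.83 servings → $2.71.
broccoli + orange with both targets exact would need a negative amount; discard.
broccoli + banana with both tight: 1.204 servings and 2.304 servings → $1.78.
orange + banana with both tight: 1.502 servings and 2.323 servings → $1.56.
The minimum over all feasible corners is $1.56.

$1.56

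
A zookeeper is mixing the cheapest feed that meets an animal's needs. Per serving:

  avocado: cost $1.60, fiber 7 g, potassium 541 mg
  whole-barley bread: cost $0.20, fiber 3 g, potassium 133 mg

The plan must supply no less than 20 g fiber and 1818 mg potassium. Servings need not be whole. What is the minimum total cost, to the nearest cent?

$2.73

The cheapest plan sits at a corner of the feasible region — with two constraints it uses at most two foods.
avocado only: max(20/7, 1818/541) = 3.36 servings → $5.38.
whole-barley bread only: max(20/3, 1818/133) = 13.67 servings → $2.73.
avocado + whole-barley bread with both targets exact would need a negative amount; discard.
Cheapest feasible corner: $2.73.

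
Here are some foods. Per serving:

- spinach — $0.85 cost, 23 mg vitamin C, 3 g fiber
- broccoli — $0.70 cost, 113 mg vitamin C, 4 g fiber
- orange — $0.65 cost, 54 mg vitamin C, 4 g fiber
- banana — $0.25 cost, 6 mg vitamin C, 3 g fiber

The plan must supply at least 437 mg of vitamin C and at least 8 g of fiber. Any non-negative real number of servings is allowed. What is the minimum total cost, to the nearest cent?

For a min-cost LP with two ≥-constraints, a basic feasible solution has at most two positive variables.
spinach only: max(437/23, 8/3) = 19 servings → $16.15.
broccoli only: max(437/113, 8/4) = 3.867 servings → $2.71.
orange only: max(437/54, 8/4) = 8.093 servings → $5.26.
banana only: max(437/6, 8/3) = 72.83 servings → $18.21.
spinach + broccoli: the both-tight solution has a negative serving — not a feasible corner.
spinach + orange: intersection lies outside the first quadrant.
spinach + banana with both targets exact would need a negative amount; discard.
broccoli + orange: intersection lies outside the first quadrant.
broccoli + banana: intersection lies outside the first quadrant.
orange + banana: the both-tight solution has a negative serving — not a feasible corner.
So the least-cost plan costs $2.71.

$2.71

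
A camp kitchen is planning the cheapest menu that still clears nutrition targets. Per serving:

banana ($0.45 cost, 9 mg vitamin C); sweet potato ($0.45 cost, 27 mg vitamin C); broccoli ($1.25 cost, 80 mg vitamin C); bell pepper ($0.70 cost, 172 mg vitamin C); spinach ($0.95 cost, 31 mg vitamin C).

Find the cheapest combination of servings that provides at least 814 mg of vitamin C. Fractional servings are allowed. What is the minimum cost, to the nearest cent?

Cost per mg of vitamin C: bell pepper $0.0041, broccoli $0.0156, sweet potato $0.0167, spinach $0.0306, banana $0.0500.
With no serving limits, use only bell pepper: 814 mg / 172 mg = 4.733 servings × $0.70 = $3.31.

$3.31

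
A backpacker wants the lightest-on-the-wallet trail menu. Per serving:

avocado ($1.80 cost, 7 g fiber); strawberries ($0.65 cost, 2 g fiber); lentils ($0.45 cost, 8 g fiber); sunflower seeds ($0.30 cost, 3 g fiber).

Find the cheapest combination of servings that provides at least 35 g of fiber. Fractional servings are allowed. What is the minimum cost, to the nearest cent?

Cost per g of fiber: lentils $0.0563, sunflower seeds $0.1000, avocado $0.2571, strawberries $0.3250.
With no serving limits, use only lentils: 35 g / 8 g = 4.375 servings × $0.45 = $1.97.

$1.97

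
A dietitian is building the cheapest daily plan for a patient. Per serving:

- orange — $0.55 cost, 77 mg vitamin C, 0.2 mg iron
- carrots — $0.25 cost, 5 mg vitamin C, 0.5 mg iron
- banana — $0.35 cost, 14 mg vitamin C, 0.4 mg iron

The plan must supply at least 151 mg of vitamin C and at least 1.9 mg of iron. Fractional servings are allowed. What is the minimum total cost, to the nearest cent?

$1.74

A basic optimal solution has at most two foods positive. Try each food alone and each pair with both targets met exactly.
orange only: max(151/77, 1.9/0.2) = 9.5 servings → $5.22.
carrots only: max(151/5, 1.9/0.5) = 30.2 servings → $7.55.
banana only: max(151/14, 1.9/0.4) = 10.79 servings → $3.77.
orange + carrots with both tight: 1.76 servings and 3.096 servings → $1.74.
orange + banana with both tight: 1.207 servings and 4.146 servings → $2.12.
carrots + banana with both targets exact would need a negative amount; discard.
So the least-cost plan costs $1.74.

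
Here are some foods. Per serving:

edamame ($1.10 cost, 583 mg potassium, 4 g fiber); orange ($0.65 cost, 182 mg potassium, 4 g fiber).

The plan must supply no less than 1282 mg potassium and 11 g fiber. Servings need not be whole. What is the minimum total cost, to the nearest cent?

The cheapest plan sits at a corner of the feasible region — with two constraints it uses at most two foods.
edamame only: max(1282/583, 11/4) = 2.75 servings → $3.02.
orange only: max(1282/182, 11/4) = 7.044 servings → $4.58.
edamame + orange with both tight: 1.949 servings and 0.8011 servings → $2.66.
So the least-cost plan costs $2.66.

$2.66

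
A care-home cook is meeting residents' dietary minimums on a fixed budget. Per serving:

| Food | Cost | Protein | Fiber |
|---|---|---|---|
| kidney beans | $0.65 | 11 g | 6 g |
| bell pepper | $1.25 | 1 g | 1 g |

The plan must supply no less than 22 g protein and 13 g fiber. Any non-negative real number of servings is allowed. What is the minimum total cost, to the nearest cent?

Check every corner: each single food scaled to meet both minima, and each pair solved so both constraints bind.
kidney beans only: max(22/11, 13/6) = 2.167 servings → $1.41.
bell pepper only: max(22/1, 13/1) = 22 servings → $27.50.
kidney beans + bell pepper with both tight: 1.8 servings and 2.2 servings → $3.92.
Cheapest feasible corner: $1.41.

$1.41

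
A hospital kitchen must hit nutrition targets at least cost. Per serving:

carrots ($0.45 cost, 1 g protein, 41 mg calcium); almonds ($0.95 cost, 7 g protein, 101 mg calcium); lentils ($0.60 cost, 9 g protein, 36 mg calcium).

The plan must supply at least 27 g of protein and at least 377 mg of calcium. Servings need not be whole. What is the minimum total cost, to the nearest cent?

The cheapest plan sits at a corner of the feasible region — with two constraints it uses at most two foods.
carrots only: max(27/1, 377/41) = 27 servings → $12.15.
almonds only: max(27/7, 377/101) = 3.857 servings → $3.66.
lentils only: max(27/9, 377/36) = 10.47 servings → $6.28.
carrots + almonds: intersection lies outside the first quadrant.
carrots + lentils with both tight: 7.27 servings and 2.192 servings → $4.59.
almonds + lentils with both tight: 3.685 servings and 0.1339 servings → $3.58.
So the least-cost plan costs $3.58.

$3.58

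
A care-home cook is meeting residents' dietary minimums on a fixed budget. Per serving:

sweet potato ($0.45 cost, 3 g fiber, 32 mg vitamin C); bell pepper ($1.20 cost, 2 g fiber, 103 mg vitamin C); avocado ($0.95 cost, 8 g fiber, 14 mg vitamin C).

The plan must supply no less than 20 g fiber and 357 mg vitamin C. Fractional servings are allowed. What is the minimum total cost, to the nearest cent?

$4.58

The cheapest plan sits at a corner of the feasible region — with two constraints it uses at most two foods.
sweet potato only: max(20/3, 357/32) = 11.16 servings → $5.02.
bell pepper only: max(20/2, 357/103) = 10 servings → $12.00.
avocado only: max(20/8, 357/14) = 25.5 servings → $24.23.
sweet potato + bell pepper with both tight: 5.494 servings and 1.759 servings → $4.58.
sweet potato + avocado: intersection lies outside the first quadrant.
bell pepper + avocado with both tight: 3.236 servings and 1.691 servings → $5.49.
So the least-cost plan costs $4.58.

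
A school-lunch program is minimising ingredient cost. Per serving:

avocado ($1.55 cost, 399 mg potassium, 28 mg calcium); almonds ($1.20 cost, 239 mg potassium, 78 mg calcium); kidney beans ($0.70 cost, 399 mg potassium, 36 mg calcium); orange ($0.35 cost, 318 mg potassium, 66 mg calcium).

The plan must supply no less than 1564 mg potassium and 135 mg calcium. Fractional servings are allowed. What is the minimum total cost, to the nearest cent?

$1.72

Check every corner: each single food scaled to meet both minima, and each pair solved so both constraints bind.
avocado only: max(1564/399, 135/28) = 4.821 servings → $7.47.
almonds only: max(1564/239, 135/78) = 6.544 servings → $7.85.
kidney beans only: max(1564/399, 135/36) = 3.92 servings → $2.74.
orange only: max(1564/318, 135/66) = 4.918 servings → $1.72.
avocado + almonds with both tight: 3.673 servings and 0.4123 servings → $6.19.
avocado + kidney beans with both tight: 0.7641 servings and 3.156 servings → $3.39.
avocado + orange with both tight: 3.459 servings and 0.5779 servings → $5.56.
almonds + kidney beans: the both-tight solution has a negative serving — not a feasible corner.
almonds + orange: the both-tight solution has a negative serving — not a feasible corner.
kidney beans + orange with both targets exact would need a negative amount; discard.
So the least-cost plan costs $1.72.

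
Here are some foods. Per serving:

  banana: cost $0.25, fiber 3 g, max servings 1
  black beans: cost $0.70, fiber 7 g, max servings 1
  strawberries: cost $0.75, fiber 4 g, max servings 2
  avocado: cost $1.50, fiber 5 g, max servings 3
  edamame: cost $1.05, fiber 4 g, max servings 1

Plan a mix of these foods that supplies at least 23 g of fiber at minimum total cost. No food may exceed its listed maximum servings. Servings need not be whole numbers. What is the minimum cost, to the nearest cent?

$3.80

Cost per g of fiber: banana $0.0833, black beans $0.1000, strawberries $0.1875, edamame $0.2625, avocado $0.3000.
Take 1 serving of banana: +3.0 g fiber for $0.25 (total $0.25, still need 20.0 g).
Take 1 serving of black beans: +7.0 g fiber for $0.70 (total $0.95, still need 13.0 g).
Take 2 servings of strawberries: +8.0 g fiber for $1.50 (total $2.45, still need 5.0 g).
Take 1 serving of edamame: +4.0 g fiber for $1.05 (total $3.50, still need 1.0 g).
Take 0.2 servings of avocado: +1.0 g fiber for $0.30 (total $3.80, still need 0.0 g).
Greedy by cheapest-per-g is optimal for a single linear constraint, so the minimum cost is $3.80.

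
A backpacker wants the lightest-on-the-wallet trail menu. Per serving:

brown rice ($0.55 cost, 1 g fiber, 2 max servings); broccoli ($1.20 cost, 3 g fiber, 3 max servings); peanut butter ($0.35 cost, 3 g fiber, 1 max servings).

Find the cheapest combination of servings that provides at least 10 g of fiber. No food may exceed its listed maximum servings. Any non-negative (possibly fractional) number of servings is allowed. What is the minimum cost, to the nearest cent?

Cost per g of fiber: peanut butter $0.1167, broccoli $0.4000, brown rice $0.5500.
Take 1 serving of peanut butter: +3.0 g fiber for $0.35 (total $0.35, still need 7.0 g).
Take 2.333 servings of broccoli: +7.0 g fiber for $2.80 (total $3.15, still need 0.0 g).
Filling from the cheapest source first is optimal under one linear minimum: $3.15.

$3.15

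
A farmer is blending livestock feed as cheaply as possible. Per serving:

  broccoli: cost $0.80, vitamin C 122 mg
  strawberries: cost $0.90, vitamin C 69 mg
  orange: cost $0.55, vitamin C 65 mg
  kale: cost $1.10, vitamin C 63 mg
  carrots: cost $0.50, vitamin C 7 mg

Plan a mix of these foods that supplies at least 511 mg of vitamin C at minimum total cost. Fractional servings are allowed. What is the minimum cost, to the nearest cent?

$3.35

Cost per mg of vitamin C: broccoli $0.0066, orange $0.0085, strawberries $0.0130, kale $0.0175, carrots $0.0714.
With no serving limits, use only broccoli: 511 mg / 122 mg = 4.189 servings × $0.80 = $3.35.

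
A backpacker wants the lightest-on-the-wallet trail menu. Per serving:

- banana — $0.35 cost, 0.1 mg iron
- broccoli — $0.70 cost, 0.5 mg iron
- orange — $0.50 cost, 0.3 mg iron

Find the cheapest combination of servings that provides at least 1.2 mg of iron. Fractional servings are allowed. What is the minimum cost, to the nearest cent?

$1.68

Cost per mg of iron: broccoli $1.4000, orange $1.6667, banana $3.5000.
With no serving limits, use only broccoli: 1.2 mg / 0.5 mg = 2.4 servings × $0.70 = $1.68.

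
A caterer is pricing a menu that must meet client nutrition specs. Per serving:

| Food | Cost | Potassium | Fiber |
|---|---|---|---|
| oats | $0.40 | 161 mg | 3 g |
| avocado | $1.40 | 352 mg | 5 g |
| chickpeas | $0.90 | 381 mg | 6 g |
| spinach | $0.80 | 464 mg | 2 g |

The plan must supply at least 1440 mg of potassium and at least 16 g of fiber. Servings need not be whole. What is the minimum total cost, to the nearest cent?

At the optimum either one food covers both requirements or two foods hit both targets exactly; no other combination can be cheaper.
oats only: max(1440/161, 16/3) = 8.944 servings → $3.58.
avocado only: max(1440/352, 16/5) = 4.091 servings → $5.73.
chickpeas only: max(1440/381, 16/6) = 3.78 servings → $3.40.
spinach only: max(1440/464, 16/2) = 8 servings → $6.40.
oats + avocado: intersection lies outside the first quadrant.
oats + chickpeas: the both-tight solution has a negative serving — not a feasible corner.
oats + spinach with both tight: 4.247 servings and 1.63 servings → $3.00.
avocado + chickpeas with both targets exact would need a negative amount; discard.
avocado + spinach with both tight: 2.812 servings and 0.9703 servings → $4.71.
chickpeas + spinach with both tight: 2.247 servings and 1.258 servings → $3.03.
Cheapest feasible corner: $3.00.

$3.00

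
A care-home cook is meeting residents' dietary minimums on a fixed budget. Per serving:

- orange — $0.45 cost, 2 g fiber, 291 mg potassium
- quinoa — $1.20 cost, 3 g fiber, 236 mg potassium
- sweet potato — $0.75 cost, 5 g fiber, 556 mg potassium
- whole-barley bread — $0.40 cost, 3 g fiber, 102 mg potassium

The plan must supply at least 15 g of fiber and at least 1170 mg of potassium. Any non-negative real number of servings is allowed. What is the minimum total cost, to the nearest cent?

Minimising a linear cost over {fiber ≥ 15, potassium ≥ 1170, servings ≥ 0} — the optimum is at a vertex, using one or two foods.
orange only: max(15/2, 1170/291) = 7.5 servings → $3.38.
quinoa only: max(15/3, 1170/236) = 5 servings → $6.00.
sweet potato only: max(15/5, 1170/556) = 3 servings → $2.25.
whole-barley bread only: max(15/3, 1170/102) = 11.47 servings → $4.59.
orange + quinoa with both targets exact would need a negative amount; discard.
orange + sweet potato: the both-tight solution has a negative serving — not a feasible corner.
orange + whole-barley bread with both tight: 2.96 servings and 3.027 servings → $2.54.
quinoa + sweet potato: intersection lies outside the first quadrant.
quinoa + whole-barley bread with both tight: 4.925 servings and 0.07463 servings → $5.94.
sweet potato + whole-barley bread with both tight: 1.71 servings and 2.15 servings → $2.14.
So the least-cost plan costs $2.14.

$2.14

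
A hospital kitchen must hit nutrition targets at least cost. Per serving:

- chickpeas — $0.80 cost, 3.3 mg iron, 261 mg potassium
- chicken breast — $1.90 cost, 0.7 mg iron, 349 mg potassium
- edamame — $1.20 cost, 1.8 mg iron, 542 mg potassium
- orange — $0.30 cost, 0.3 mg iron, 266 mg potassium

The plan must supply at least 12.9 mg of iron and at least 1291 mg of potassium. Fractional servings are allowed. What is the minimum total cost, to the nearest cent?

With two linear requirements the optimum uses one or two foods; enumerate the corners.
chickpeas only: max(12.9/3.3, 1291/261) = 4.946 servings → $3.96.
chicken breast only: max(12.9/0.7, 1291/349) = 18.43 servings → $35.01.
edamame only: max(12.9/1.8, 1291/542) = 7.167 servings → $8.60.
orange only: max(12.9/0.3, 1291/266) = 43 servings → $12.90.
chickpeas + chicken breast with both tight: 3.714 servings and 0.922 servings → $4.72.
chickpeas + edamame with both tight: 3.54 servings and 0.6774 servings → $3.64.
chickpeas + orange with both tight: 3.808 servings and 1.117 servings → $3.38.
chicken breast + edamame with both targets exact would need a negative amount; discard.
chicken breast + orange: the both-tight solution has a negative serving — not a feasible corner.
edamame + orange: the both-tight solution has a negative serving — not a feasible corner.
Cheapest feasible corner: $3.38.

$3.38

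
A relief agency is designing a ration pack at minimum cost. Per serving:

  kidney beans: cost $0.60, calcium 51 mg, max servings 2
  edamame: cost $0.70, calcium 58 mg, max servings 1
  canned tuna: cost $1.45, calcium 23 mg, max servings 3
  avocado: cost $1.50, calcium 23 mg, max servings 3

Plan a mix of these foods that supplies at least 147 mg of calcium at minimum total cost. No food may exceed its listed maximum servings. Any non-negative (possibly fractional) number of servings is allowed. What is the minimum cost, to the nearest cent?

$1.74

Cost per mg of calcium: kidney beans $0.0118, edamame $0.0121, canned tuna $0.0630, avocado $0.0652.
Take 2 servings of kidney beans: +102.0 mg calcium for $1.20 (total $1.20, still need 45.0 mg).
Take 0.7759 servings of edamame: +45.0 mg calcium for $0.54 (total $1.74, still need 0.0 mg).
Filling from the cheapest source first is optimal under one linear minimum: $1.74.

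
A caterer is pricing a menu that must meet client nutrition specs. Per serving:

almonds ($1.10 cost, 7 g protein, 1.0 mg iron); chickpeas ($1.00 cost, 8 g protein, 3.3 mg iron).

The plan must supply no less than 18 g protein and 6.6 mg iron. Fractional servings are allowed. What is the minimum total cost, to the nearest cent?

An LP optimum is at a vertex; with two nutrient constraints at most two foods are used. Check each candidate.
almonds only: max(18/7, 6.6/1.0) = 6.6 servings → $7.26.
chickpeas only: max(18/8, 6.6/3.3) = 2.25 servings → $2.25.
almonds + chickpeas with both tight: 0.4371 servings and 1.868 servings → $2.35.
The minimum over all feasible corners is $2.25.

$2.25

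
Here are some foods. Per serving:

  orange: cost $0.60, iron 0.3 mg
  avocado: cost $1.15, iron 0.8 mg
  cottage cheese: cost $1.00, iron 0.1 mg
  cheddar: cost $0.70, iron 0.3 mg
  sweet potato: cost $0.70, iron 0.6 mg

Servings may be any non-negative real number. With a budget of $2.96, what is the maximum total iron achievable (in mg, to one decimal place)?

2.5 mg

Iron per dollar: sweet potato 0.8571, avocado 0.6957, orange 0.5, cheddar 0.4286, cottage cheese 0.1.
With no serving limits, spend the whole cost allowance on sweet potato: $2.96 / $0.70 × 0.6 mg = 2.5 mg.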